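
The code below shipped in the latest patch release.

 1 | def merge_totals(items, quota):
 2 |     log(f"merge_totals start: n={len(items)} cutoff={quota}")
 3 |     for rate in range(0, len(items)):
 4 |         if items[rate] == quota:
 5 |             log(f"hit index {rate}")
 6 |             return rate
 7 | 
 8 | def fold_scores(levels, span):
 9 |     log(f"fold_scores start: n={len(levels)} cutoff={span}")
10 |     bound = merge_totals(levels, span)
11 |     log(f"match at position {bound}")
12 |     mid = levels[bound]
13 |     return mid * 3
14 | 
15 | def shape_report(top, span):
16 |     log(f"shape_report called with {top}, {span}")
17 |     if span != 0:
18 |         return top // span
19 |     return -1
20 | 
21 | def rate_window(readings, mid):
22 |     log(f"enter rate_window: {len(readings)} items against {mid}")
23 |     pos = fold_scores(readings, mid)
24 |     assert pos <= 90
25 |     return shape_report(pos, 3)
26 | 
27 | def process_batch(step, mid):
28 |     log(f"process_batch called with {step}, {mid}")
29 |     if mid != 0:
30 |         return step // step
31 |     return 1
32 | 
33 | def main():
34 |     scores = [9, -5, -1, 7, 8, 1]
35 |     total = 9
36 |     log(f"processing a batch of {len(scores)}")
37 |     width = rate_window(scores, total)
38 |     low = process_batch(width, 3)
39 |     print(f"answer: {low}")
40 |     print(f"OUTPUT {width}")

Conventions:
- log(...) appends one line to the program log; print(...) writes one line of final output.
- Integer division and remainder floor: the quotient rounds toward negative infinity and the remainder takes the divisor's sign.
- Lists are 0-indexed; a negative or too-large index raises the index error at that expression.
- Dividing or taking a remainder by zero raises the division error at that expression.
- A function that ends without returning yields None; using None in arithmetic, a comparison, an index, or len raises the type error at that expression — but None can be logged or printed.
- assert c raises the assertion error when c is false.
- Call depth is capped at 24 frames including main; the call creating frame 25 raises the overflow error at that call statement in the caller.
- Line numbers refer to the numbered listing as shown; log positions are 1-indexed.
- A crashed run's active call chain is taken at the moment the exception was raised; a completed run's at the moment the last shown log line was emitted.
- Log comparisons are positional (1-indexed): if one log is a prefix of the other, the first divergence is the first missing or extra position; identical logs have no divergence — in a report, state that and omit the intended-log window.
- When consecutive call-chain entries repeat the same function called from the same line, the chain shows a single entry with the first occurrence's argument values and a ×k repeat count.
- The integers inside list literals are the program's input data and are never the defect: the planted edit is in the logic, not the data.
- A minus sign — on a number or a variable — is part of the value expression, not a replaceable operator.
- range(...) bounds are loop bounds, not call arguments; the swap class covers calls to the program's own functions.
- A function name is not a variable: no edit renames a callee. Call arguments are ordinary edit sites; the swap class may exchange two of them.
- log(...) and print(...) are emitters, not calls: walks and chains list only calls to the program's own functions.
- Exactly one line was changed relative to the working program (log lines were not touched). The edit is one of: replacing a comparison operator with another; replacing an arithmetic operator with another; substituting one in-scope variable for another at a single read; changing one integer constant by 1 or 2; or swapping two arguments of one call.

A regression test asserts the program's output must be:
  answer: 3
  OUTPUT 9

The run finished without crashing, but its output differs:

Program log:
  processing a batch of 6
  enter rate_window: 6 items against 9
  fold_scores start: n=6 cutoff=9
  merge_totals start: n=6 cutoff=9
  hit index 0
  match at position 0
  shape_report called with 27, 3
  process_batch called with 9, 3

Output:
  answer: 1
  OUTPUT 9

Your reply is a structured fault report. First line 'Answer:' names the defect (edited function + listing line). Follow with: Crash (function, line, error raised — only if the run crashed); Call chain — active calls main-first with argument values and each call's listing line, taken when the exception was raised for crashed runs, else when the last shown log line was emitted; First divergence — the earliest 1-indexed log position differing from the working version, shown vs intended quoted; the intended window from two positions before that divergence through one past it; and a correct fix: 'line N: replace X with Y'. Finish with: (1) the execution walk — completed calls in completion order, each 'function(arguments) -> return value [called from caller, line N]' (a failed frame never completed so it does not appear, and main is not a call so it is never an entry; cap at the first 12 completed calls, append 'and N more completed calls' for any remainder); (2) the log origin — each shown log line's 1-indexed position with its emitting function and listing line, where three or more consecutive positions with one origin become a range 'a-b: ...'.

Answer: the defect is in process_batch at line 30.
Key observation: Nothing in the log betrays the bug — only the output does.
Call chain: main -> process_batch(9, 3) (called at line 38).
First divergence: none — the logs agree in full.
Execution walk:
  merge_totals([9, -5, -1, 7, 8, 1], 9) -> 0  [called from fold_scores, line 10]
  fold_scores([9, -5, -1, 7, 8, 1], 9) -> 27  [called from rate_window, line 23]
  shape_report(27, 3) -> 9  [called from rate_window, line 25]
  rate_window([9, -5, -1, 7, 8, 1], 9) -> 9  [called from main, line 37]
  process_batch(9, 3) -> 1  [called from main, line 38]
Log origins:
  1 — main, line 36
  2 — rate_window, line 22
  3 — fold_scores, line 9
  4 — merge_totals, line 2
  5 — merge_totals, line 5
  6 — fold_scores, line 11
  7 — shape_report, line 16
  8 — process_batch, line 28
A correct fix: line 30: replace `step // step` with `step // mid`.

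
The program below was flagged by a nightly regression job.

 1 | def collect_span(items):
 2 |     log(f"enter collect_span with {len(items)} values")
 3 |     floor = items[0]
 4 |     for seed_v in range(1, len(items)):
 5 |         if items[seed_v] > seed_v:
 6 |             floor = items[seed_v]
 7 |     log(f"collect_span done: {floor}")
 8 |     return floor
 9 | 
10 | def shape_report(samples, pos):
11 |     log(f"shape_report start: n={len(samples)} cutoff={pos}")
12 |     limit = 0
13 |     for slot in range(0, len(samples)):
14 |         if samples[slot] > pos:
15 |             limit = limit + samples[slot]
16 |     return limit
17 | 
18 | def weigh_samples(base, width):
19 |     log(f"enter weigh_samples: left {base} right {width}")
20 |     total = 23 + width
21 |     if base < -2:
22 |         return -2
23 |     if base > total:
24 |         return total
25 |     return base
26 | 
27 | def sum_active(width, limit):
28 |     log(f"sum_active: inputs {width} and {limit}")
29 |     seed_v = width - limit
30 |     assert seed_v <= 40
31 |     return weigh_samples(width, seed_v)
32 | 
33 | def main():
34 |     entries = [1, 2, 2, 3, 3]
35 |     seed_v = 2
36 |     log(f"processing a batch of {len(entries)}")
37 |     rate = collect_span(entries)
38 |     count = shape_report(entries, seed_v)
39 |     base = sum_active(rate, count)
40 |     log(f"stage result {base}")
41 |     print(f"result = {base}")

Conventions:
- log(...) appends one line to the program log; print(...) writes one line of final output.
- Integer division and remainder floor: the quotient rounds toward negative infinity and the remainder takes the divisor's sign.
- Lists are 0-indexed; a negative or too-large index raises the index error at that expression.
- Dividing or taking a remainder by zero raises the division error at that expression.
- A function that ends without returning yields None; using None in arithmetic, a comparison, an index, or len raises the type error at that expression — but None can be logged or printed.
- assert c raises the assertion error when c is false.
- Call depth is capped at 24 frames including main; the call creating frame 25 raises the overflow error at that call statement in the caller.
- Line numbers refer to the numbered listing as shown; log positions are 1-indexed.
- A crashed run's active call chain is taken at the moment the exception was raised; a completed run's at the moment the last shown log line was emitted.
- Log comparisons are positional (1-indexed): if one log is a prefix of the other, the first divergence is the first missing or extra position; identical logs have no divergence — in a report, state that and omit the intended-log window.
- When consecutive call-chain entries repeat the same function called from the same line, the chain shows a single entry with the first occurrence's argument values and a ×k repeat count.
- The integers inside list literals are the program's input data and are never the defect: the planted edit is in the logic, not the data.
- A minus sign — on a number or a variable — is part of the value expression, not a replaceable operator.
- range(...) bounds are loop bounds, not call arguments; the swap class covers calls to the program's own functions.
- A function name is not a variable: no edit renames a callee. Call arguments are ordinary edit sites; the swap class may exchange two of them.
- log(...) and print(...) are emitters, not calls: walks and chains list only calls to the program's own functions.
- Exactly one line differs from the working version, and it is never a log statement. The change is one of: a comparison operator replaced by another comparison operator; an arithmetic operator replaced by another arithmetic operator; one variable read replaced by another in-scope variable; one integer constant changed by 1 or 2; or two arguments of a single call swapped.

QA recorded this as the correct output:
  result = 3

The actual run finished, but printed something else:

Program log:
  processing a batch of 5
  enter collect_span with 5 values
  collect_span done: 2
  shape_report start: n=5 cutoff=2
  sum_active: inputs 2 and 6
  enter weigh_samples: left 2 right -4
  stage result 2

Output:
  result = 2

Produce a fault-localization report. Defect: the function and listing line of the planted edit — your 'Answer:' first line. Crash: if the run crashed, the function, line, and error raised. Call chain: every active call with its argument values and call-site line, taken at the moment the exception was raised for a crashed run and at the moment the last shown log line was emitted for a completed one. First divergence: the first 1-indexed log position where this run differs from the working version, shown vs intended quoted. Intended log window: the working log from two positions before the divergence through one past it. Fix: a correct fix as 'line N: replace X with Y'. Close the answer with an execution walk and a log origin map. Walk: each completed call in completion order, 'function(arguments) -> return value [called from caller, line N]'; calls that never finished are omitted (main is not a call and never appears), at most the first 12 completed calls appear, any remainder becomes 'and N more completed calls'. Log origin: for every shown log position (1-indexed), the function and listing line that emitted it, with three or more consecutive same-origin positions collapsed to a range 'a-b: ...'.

Answer: the defect is in collect_span at line 5.
The tell: The earliest visible damage is log position 3 — 'collect_span done: 2' rather than the intended 'collect_span done: 3'.
Call chain: main.
First divergence: position 3 — shown 'collect_span done: 2', intended 'collect_span done: 3'.
Intended log window:
  1: processing a batch of 5
  2: enter collect_span with 5 values
  3: collect_span done: 3
  4: shape_report start: n=5 cutoff=2
Execution walk:
  collect_span([1, 2, 2, 3, 3]) -> 2  [called from main, line 37]
  shape_report([1, 2, 2, 3, 3], 2) -> 6  [called from main, line 38]
  weigh_samples(2, -4) -> 2  [called from sum_active, line 31]
  sum_active(2, 6) -> 2  [called from main, line 39]
Log line origins:
  1: emitted by main (line 36)
  2: emitted by collect_span (line 2)
  3: emitted by collect_span (line 7)
  4: emitted by shape_report (line 11)
  5: emitted by sum_active (line 28)
  6: emitted by weigh_samples (line 19)
  7: emitted by main (line 40)
A correct fix: line 5: replace `items[seed_v] > seed_v` with `items[seed_v] > floor`.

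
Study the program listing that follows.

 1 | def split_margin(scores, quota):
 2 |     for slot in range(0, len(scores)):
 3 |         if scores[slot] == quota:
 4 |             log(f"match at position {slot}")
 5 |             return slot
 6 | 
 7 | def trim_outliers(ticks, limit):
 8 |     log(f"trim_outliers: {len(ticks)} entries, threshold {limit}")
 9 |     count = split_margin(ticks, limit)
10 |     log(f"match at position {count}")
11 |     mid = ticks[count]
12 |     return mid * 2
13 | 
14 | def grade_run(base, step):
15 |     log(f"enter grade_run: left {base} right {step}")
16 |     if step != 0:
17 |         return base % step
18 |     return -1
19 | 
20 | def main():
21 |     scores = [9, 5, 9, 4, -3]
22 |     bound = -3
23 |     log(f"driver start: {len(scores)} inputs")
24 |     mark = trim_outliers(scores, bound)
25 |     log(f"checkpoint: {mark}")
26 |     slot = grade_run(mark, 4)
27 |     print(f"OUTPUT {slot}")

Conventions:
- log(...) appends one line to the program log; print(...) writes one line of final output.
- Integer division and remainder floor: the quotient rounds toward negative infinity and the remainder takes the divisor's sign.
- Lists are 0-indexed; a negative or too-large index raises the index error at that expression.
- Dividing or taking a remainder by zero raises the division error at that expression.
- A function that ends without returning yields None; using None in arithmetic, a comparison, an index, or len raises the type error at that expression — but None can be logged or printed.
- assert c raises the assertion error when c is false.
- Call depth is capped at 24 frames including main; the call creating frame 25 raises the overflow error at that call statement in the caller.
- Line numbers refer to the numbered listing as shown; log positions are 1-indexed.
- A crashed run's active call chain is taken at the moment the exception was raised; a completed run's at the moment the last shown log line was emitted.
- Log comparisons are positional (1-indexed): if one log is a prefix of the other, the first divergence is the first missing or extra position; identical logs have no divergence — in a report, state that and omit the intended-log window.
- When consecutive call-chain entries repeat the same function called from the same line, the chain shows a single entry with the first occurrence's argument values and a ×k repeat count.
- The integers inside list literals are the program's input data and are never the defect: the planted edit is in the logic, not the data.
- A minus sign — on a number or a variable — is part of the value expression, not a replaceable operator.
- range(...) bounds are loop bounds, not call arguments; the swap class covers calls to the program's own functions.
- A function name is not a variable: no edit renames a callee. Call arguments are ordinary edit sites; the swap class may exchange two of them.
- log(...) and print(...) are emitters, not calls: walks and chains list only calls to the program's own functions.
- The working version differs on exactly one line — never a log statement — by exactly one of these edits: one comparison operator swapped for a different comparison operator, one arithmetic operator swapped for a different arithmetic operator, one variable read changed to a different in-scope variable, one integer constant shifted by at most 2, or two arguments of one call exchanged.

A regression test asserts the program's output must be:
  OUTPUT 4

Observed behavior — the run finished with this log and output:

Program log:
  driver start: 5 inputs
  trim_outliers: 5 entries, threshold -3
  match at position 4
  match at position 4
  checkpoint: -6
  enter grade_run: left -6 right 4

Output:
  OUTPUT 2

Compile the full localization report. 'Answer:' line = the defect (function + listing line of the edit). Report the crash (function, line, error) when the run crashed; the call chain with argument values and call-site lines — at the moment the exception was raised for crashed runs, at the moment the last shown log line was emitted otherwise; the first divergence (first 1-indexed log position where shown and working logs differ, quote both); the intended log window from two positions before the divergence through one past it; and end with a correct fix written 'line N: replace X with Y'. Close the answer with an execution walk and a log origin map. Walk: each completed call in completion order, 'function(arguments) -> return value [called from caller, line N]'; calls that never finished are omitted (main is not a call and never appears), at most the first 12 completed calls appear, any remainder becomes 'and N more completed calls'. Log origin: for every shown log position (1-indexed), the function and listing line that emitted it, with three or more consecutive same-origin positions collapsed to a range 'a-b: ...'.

Answer: the defect is in main at line 26.
Key fact: Log line 6 is where behavior first shows: 'enter grade_run: left -6 right 4' appears instead of 'enter grade_run: left -6 right 5'.
Call chain: main -> grade_run(-6, 4) (called at line 26).
First divergence: position 6 — the shown line 'enter grade_run: left -6 right 4' should read 'enter grade_run: left -6 right 5'.
Intended log window:
  4: match at position 4
  5: checkpoint: -6
  6: enter grade_run: left -6 right 5
Execution walk:
  split_margin([9, 5, 9, 4, -3], -3) -> 4  [called from trim_outliers, line 9]
  trim_outliers([9, 5, 9, 4, -3], -3) -> -6  [called from main, line 24]
  grade_run(-6, 4) -> 2  [called from main, line 26]
Log line origins:
  1: logged in main at line 23
  2: logged in trim_outliers at line 8
  3: logged in split_margin at line 4
  4: logged in trim_outliers at line 10
  5: logged in main at line 25
  6: logged in grade_run at line 15
A correct fix: line 26: replace `4` with `5`.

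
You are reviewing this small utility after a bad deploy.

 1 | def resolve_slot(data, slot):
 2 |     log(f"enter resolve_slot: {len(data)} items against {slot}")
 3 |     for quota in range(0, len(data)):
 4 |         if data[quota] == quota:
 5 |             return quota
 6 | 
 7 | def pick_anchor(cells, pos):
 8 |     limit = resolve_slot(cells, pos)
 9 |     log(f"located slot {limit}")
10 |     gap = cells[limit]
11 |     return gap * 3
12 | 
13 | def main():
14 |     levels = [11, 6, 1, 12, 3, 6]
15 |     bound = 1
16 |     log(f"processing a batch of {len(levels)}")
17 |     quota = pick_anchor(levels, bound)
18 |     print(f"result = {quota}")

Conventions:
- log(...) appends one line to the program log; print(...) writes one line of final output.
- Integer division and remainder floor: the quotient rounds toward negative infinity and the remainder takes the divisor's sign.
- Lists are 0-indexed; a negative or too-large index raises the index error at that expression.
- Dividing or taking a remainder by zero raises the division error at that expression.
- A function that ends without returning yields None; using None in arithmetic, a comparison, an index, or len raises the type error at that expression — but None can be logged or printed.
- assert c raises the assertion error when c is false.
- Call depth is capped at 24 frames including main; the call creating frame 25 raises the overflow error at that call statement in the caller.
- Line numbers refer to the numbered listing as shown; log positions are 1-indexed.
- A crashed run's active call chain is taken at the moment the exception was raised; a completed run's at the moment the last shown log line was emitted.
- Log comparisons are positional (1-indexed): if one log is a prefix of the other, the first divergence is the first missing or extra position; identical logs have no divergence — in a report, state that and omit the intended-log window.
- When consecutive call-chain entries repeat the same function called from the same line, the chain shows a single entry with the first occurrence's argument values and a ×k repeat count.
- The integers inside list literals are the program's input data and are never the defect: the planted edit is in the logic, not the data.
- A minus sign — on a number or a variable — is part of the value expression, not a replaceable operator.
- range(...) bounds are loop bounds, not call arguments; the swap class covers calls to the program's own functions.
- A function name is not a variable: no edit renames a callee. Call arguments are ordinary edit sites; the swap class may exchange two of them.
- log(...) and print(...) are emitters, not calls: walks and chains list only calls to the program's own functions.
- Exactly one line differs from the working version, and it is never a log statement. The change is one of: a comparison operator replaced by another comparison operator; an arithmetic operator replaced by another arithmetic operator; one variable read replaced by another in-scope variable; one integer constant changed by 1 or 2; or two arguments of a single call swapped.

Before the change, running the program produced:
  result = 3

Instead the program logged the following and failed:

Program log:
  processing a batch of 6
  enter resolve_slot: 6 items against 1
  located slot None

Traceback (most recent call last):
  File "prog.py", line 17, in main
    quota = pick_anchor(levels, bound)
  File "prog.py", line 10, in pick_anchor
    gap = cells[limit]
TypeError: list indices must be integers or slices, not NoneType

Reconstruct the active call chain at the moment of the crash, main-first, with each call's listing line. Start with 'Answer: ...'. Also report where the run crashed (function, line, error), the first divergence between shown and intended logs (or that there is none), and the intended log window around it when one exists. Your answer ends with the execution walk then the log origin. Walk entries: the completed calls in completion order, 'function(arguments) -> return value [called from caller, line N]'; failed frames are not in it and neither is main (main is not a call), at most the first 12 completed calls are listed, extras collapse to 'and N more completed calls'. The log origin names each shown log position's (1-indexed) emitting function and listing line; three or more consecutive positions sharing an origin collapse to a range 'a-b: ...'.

Answer: main -> pick_anchor (called at line 17).
Core observation: Everything matches until log position 3, which reads 'located slot None' in place of 'located slot 2'.
Crash: pick_anchor, line 10, TypeError.
First divergence: at position 3 the run shows 'located slot None' where the working version logs 'located slot 2'.
Intended log window:
  1: processing a batch of 6
  2: enter resolve_slot: 6 items against 1
  3: located slot 2
Execution walk:
  resolve_slot([11, 6, 1, 12, 3, 6], 1) -> None  [called from pick_anchor, line 8]
Origin of each log line:
  1: logged in main at line 16
  2: logged in resolve_slot at line 2
  3: logged in pick_anchor at line 9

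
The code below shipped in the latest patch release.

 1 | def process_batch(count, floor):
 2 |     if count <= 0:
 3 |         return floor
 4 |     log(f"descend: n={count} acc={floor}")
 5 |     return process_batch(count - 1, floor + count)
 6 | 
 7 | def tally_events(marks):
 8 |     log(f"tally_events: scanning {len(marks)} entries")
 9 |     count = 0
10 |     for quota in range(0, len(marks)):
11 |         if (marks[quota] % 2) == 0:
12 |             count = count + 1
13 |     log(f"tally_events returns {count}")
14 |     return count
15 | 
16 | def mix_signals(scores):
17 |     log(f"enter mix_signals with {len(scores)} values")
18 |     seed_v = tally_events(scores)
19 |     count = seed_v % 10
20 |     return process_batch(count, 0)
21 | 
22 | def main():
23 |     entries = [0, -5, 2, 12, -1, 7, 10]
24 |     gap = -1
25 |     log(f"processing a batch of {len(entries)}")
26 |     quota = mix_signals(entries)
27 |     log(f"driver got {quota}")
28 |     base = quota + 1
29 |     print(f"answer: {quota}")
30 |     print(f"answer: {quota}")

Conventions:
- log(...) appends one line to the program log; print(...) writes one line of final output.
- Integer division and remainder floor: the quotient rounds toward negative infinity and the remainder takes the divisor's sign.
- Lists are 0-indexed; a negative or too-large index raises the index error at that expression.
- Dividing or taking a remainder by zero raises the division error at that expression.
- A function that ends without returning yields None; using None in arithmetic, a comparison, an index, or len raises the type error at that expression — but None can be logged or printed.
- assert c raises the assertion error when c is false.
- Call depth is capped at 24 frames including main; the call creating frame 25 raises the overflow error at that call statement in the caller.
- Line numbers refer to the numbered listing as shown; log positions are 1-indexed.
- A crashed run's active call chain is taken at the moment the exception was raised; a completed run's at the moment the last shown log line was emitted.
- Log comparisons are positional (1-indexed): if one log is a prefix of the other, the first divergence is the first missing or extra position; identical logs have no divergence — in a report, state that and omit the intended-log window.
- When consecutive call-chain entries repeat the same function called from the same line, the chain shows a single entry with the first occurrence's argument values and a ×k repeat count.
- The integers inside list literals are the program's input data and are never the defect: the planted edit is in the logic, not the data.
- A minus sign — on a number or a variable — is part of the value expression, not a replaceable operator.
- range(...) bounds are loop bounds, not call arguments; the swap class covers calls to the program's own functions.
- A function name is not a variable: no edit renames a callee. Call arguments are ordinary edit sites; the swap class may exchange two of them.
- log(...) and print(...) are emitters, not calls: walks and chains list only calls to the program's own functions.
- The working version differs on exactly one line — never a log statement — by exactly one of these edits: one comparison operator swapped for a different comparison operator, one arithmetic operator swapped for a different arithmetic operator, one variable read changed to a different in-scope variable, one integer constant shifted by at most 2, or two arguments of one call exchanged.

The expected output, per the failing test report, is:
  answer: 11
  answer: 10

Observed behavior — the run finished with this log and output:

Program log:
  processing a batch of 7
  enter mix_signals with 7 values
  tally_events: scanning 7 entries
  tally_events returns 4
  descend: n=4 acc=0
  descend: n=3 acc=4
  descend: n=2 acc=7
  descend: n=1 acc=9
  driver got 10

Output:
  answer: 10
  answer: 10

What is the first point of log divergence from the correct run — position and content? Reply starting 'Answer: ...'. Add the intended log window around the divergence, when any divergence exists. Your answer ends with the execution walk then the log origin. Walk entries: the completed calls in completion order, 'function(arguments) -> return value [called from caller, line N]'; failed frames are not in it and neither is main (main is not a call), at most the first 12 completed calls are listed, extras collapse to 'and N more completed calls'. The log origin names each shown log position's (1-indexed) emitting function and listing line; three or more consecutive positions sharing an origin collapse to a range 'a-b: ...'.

Answer: there is none — every log position agrees.
Execution walk:
  tally_events([0, -5, 2, 12, -1, 7, 10]) -> 4  [called from mix_signals, line 18]
  process_batch(0, 10) -> 10  [called from process_batch, line 5]
  process_batch(1, 9) -> 10  [called from process_batch, line 5]
  process_batch(2, 7) -> 10  [called from process_batch, line 5]
  process_batch(3, 4) -> 10  [called from process_batch, line 5]
  process_batch(4, 0) -> 10  [called from mix_signals, line 20]
  mix_signals([0, -5, 2, 12, -1, 7, 10]) -> 10  [called from main, line 26]
Log origin:
  1: logged in main at line 25
  2: logged in mix_signals at line 17
  3: logged in tally_events at line 8
  4: logged in tally_events at line 13
  5-8: logged in process_batch at line 4
  9: logged in main at line 27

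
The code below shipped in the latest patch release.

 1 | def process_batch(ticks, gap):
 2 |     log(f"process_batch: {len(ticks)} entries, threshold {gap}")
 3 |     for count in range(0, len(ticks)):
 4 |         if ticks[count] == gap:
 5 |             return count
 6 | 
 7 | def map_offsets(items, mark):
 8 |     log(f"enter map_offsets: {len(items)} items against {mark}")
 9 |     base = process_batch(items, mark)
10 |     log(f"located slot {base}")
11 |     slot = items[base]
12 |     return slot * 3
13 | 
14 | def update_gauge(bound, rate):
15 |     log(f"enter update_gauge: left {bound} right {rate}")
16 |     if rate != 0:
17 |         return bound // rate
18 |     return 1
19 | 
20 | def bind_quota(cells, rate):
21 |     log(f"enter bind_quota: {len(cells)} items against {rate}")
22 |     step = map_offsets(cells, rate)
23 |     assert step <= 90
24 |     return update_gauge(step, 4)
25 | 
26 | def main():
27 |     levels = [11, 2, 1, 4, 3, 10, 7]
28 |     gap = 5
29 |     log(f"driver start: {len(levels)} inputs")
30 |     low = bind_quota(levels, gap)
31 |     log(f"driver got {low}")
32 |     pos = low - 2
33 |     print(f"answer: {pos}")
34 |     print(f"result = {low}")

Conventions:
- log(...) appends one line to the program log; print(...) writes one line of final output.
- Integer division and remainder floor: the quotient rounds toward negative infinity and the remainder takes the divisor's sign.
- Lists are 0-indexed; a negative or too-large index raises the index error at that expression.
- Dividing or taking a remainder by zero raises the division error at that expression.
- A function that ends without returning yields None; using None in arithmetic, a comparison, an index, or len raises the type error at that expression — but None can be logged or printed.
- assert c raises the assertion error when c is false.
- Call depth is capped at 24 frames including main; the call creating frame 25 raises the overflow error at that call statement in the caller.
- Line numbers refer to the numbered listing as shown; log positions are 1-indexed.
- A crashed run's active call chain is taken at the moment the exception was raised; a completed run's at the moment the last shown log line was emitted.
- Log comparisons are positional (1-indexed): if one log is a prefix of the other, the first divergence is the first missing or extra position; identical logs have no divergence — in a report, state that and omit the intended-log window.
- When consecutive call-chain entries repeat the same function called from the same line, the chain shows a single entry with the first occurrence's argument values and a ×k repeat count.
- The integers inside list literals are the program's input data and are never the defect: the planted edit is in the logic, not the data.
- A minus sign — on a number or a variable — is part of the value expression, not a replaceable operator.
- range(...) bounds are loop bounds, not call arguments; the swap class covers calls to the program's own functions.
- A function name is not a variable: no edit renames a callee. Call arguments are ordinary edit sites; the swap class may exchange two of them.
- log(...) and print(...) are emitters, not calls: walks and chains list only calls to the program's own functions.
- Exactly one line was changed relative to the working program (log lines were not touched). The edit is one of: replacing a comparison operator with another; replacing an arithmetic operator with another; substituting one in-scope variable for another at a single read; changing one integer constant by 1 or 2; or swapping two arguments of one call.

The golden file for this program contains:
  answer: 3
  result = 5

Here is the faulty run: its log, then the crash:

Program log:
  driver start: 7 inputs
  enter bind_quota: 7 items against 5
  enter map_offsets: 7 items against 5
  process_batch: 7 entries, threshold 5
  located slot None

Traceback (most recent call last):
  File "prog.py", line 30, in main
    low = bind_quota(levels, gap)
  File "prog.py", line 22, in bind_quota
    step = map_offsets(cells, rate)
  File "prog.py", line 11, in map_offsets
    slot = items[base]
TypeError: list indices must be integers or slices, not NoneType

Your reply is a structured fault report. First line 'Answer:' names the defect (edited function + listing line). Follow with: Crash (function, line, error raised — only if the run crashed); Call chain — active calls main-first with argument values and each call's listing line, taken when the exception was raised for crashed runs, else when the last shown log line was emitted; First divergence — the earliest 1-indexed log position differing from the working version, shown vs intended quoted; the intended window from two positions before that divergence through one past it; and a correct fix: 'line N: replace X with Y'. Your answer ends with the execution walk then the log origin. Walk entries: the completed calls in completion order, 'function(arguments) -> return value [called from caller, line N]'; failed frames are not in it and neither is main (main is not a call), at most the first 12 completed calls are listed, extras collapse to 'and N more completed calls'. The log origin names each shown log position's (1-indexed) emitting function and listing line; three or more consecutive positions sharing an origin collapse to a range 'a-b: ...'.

Answer: the defect is in main at line 28.
Key observation: The log first diverges at position 2: the faulty run prints 'enter bind_quota: 7 items against 5' where the working version prints 'enter bind_quota: 7 items against 7'.
Crash: map_offsets, line 11, TypeError.
Call chain: main -> bind_quota([11, 2, 1, 4, 3, 10, 7], 5) (called at line 30) -> map_offsets([11, 2, 1, 4, 3, 10, 7], 5) (called at line 22).
First divergence: position 2; shown 'enter bind_quota: 7 items against 5' vs intended 'enter bind_quota: 7 items against 7'.
Intended log window:
  1: driver start: 7 inputs
  2: enter bind_quota: 7 items against 7
  3: enter map_offsets: 7 items against 7
Execution walk:
  process_batch([11, 2, 1, 4, 3, 10, 7], 5) -> None  [called from map_offsets, line 9]
Log origins:
  1 — main, line 29
  2 — bind_quota, line 21
  3 — map_offsets, line 8
  4 — process_batch, line 2
  5 — map_offsets, line 10
A correct fix: line 28: replace `5` with `7`.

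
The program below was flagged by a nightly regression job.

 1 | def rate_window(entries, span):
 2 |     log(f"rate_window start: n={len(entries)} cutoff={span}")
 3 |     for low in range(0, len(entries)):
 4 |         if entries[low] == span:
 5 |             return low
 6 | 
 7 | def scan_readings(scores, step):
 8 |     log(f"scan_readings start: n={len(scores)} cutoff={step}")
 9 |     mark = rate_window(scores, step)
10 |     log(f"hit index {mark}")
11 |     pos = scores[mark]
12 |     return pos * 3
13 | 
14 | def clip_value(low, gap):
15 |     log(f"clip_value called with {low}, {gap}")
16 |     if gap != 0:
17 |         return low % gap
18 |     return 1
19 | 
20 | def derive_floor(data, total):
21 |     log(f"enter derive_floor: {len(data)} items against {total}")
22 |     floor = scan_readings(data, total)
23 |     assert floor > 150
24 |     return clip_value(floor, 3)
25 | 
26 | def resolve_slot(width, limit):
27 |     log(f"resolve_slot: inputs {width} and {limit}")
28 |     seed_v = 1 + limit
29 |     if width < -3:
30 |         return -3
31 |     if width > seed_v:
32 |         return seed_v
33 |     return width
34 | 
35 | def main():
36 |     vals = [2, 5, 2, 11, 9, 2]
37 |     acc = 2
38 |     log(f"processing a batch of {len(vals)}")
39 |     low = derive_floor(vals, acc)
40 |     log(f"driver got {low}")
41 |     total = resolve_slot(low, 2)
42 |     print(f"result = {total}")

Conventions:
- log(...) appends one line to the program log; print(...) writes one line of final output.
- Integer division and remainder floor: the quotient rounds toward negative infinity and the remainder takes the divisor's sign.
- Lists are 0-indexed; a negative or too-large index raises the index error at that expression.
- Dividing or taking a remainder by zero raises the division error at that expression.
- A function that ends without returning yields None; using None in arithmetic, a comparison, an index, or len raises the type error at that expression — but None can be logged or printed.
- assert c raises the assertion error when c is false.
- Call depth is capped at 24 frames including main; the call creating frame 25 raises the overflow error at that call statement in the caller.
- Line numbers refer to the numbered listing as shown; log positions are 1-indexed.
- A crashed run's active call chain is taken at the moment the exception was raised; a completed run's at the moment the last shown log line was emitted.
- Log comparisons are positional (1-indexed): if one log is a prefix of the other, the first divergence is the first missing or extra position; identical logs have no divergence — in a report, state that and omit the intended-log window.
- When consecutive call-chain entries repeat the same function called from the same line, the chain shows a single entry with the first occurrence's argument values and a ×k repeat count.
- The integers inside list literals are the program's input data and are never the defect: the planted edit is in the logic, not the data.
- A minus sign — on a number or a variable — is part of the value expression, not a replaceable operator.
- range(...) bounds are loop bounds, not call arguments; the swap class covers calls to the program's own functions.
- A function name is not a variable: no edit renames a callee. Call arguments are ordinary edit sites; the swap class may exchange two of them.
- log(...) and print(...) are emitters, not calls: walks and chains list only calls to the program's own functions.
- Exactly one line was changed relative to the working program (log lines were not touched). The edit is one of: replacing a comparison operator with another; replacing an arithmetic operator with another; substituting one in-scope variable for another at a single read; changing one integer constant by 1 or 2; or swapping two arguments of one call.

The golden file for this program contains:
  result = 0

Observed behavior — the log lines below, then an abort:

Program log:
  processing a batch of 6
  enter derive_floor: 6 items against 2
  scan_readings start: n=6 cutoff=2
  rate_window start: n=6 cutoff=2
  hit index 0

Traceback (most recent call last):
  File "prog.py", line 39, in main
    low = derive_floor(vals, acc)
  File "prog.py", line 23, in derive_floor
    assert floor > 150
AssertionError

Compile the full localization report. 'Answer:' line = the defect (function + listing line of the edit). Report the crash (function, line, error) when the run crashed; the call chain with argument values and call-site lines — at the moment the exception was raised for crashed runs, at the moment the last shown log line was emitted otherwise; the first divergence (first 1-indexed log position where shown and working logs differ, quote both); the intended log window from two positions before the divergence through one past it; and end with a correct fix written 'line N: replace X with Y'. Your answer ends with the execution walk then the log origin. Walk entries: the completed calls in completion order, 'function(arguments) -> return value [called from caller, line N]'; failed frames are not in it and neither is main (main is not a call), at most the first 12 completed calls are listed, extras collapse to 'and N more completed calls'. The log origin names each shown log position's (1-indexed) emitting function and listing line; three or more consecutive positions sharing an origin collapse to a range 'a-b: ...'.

Answer: the defect is in derive_floor at line 23.
The tell: The shown log is a 5-line prefix of the intended one, whose next entry is 'clip_value called with 6, 3'.
Crash: derive_floor, line 23, AssertionError.
Call chain: main -> derive_floor([2, 5, 2, 11, 9, 2], 2) (called at line 39).
First divergence: position 6 (shown log ended at 5 lines; the working version continues: 'clip_value called with 6, 3').
Intended log window:
  4: rate_window start: n=6 cutoff=2
  5: hit index 0
  6: clip_value called with 6, 3
  7: driver got 0
Execution walk:
  rate_window([2, 5, 2, 11, 9, 2], 2) -> 0  [called from scan_readings, line 9]
  scan_readings([2, 5, 2, 11, 9, 2], 2) -> 6  [called from derive_floor, line 22]
Log origins:
  1 — main, line 38
  2 — derive_floor, line 21
  3 — scan_readings, line 8
  4 — rate_window, line 2
  5 — scan_readings, line 10
A correct fix: line 23: replace `>` with `<=`.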